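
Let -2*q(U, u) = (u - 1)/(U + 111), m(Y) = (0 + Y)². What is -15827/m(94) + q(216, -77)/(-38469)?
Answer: -66364640935/37050417156 ≈ -1.7912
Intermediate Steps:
m(Y) = Y²
q(U, u) = -(-1 + u)/(2*(111 + U)) (q(U, u) = -(u - 1)/(2*(U + 111)) = -(-1 + u)/(2*(111 + U)))
-15827/m(94) + q(216, -77)/(-38469) = -15827/(94²) + ((1 - 1*(-77))/(2*(111 + 216)))/(-38469) = -15827/8836 + ((½)*(1 + 77)/327)*(-1/38469) = -15827*1/8836 + ((½)*(1/327)*78)*(-1/38469) = -15827/8836 + (13/109)*(-1/38469) = -15827/8836 - 13/4193121 = -66364640935/37050417156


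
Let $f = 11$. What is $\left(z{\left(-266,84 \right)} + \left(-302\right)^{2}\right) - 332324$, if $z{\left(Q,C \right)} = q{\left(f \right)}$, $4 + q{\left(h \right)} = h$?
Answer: $-241113$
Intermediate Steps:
$q{\left(h \right)} = -4 + h$
$z{\left(Q,C \right)} = 7$ ($z{\left(Q,C \right)} = -4 + 11 = 7$)
$\left(z{\left(-266,84 \right)} + \left(-302\right)^{2}\right) - 332324 = \left(7 + \left(-302\right)^{2}\right) - 332324 = \left(7 + 91204\right) - 332324 = 91211 - 332324 = -241113$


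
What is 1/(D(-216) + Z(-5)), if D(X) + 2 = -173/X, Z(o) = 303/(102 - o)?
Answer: 23112/37735 ≈ 0.61248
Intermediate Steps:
D(X) = -2 - 173/X
1/(D(-216) + Z(-5)) = 1/((-2 - 173/(-216)) - 303/(-102 - 5)) = 1/((-2 - 173*(-1/216)) - 303/(-107)) = 1/((-2 + 173/216) - 303*(-1/107)) = 1/(-259/216 + 303/107) = 1/(37735/23112) = 23112/37735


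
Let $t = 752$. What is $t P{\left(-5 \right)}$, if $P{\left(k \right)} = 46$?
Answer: $34592$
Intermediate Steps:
$t P{\left(-5 \right)} = 752 \cdot 46 = 34592$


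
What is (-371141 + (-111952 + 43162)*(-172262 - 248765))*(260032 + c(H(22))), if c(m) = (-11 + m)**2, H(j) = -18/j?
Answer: 911748517152537908/121 ≈ 7.5351e+15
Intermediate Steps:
(-371141 + (-111952 + 43162)*(-172262 - 248765))*(260032 + c(H(22))) = (-371141 + (-111952 + 43162)*(-172262 - 248765))*(260032 + (-11 - 18/22)**2) = (-371141 - 68790*(-421027))*(260032 + (-11 - 18*1/22)**2) = (-371141 + 28962447330)*(260032 + (-11 - 9/11)**2) = 28962076189*(260032 + (-130/11)**2) = 28962076189*(260032 + 16900/121) = 28962076189*(31480772/121) = 911748517152537908/121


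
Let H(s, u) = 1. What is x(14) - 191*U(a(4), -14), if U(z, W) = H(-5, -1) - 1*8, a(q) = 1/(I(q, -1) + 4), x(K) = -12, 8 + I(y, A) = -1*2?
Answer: 1325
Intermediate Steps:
I(y, A) = -10 (I(y, A) = -8 - 1*2 = -8 - 2 = -10)
a(q) = -1/6 (a(q) = 1/(-10 + 4) = 1/(-6) = -1/6)
U(z, W) = -7 (U(z, W) = 1 - 1*8 = 1 - 8 = -7)
x(14) - 191*U(a(4), -14) = -12 - 191*(-7) = -12 + 1337 = 1325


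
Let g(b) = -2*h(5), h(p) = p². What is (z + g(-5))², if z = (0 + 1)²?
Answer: 2401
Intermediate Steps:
z = 1 (z = 1² = 1)
g(b) = -50 (g(b) = -2*5² = -2*25 = -50)
(z + g(-5))² = (1 - 50)² = (-49)² = 2401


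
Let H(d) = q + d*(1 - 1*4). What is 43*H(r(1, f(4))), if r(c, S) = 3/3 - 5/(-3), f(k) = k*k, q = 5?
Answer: -129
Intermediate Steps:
f(k) = k**2
r(c, S) = 8/3 (r(c, S) = 3*(1/3) - 5*(-1/3) = 1 + 5/3 = 8/3)
H(d) = 5 - 3*d (H(d) = 5 + d*(1 - 1*4) = 5 + d*(1 - 4) = 5 + d*(-3) = 5 - 3*d)
43*H(r(1, f(4))) = 43*(5 - 3*8/3) = 43*(5 - 8) = 43*(-3) = -129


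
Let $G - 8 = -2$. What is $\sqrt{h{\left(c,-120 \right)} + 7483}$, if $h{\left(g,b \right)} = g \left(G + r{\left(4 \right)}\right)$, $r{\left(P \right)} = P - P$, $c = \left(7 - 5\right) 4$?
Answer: $\sqrt{7531} \approx 86.781$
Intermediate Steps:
$G = 6$ ($G = 8 - 2 = 6$)
$c = 8$ ($c = 2 \cdot 4 = 8$)
$r{\left(P \right)} = 0$
$h{\left(g,b \right)} = 6 g$ ($h{\left(g,b \right)} = g \left(6 + 0\right) = g 6 = 6 g$)
$\sqrt{h{\left(c,-120 \right)} + 7483} = \sqrt{6 \cdot 8 + 7483} = \sqrt{48 + 7483} = \sqrt{7531}$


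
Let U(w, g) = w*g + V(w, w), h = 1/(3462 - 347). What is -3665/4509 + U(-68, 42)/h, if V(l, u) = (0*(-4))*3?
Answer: -40114051625/4509 ≈ -8.8964e+6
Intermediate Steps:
V(l, u) = 0 (V(l, u) = 0*3 = 0)
h = 1/3115 ≈ 0.00032103
U(w, g) = g*w (U(w, g) = w*g + 0 = g*w + 0 = g*w)
-3665/4509 + U(-68, 42)/h = -3665/4509 + (42*(-68))/(1/3115) = -3665*1/4509 - 2856*3115 = -3665/4509 - 8896440 = -40114051625/4509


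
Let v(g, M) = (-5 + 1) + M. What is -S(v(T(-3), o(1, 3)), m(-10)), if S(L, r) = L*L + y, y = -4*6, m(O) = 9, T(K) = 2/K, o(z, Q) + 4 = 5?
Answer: 15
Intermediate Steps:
o(z, Q) = 1 (o(z, Q) = -4 + 5 = 1)
y = -24
v(g, M) = -4 + M
S(L, r) = -24 + L² (S(L, r) = L*L - 24 = L² - 24 = -24 + L²)
-S(v(T(-3), o(1, 3)), m(-10)) = -(-24 + (-4 + 1)²) = -(-24 + (-3)²) = -(-24 + 9) = -1*(-15) = 15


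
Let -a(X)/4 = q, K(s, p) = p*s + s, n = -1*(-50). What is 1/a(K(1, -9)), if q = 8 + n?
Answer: -1/232 ≈ -0.0043103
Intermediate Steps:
n = 50
K(s, p) = s + p*s
q = 58 (q = 8 + 50 = 58)
a(X) = -232 (a(X) = -4*58 = -232)
1/a(K(1, -9)) = 1/(-232) = -1/232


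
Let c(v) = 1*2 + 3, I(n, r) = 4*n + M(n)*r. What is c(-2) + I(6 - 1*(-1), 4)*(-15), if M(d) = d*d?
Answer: -3355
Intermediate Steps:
M(d) = d²
I(n, r) = 4*n + r*n² (I(n, r) = 4*n + n²*r = 4*n + r*n²)
c(v) = 5 (c(v) = 2 + 3 = 5)
c(-2) + I(6 - 1*(-1), 4)*(-15) = 5 + ((6 - 1*(-1))*(4 + (6 - 1*(-1))*4))*(-15) = 5 + ((6 + 1)*(4 + (6 + 1)*4))*(-15) = 5 + (7*(4 + 7*4))*(-15) = 5 + (7*(4 + 28))*(-15) = 5 + (7*32)*(-15) = 5 + 224*(-15) = 5 - 3360 = -3355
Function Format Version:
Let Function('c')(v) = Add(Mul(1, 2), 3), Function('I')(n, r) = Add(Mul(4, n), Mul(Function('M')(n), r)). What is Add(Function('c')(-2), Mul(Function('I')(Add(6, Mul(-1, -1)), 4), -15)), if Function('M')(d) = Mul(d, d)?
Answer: -3355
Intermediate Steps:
Function('M')(d) = Pow(d, 2)
Function('I')(n, r) = Add(Mul(4, n), Mul(r, Pow(n, 2))) (Function('I')(n, r) = Add(Mul(4, n), Mul(Pow(n, 2), r)) = Add(Mul(4, n), Mul(r, Pow(n, 2))))
Function('c')(v) = 5 (Function('c')(v) = Add(2, 3) = 5)
Add(Function('c')(-2), Mul(Function('I')(Add(6, Mul(-1, -1)), 4), -15)) = Add(5, Mul(Mul(Add(6, Mul(-1, -1)), Add(4, Mul(Add(6, Mul(-1, -1)), 4))), -15)) = Add(5, Mul(Mul(Add(6, 1), Add(4, Mul(Add(6, 1), 4))), -15)) = Add(5, Mul(Mul(7, Add(4, Mul(7, 4))), -15)) = Add(5, Mul(Mul(7, Add(4, 28)), -15)) = Add(5, Mul(Mul(7, 32), -15)) = Add(5, Mul(224, -15)) = Add(5, -3360) = -3355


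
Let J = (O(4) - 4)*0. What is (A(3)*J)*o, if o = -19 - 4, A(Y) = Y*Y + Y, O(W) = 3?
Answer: 0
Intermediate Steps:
A(Y) = Y + Y**2 (A(Y) = Y**2 + Y = Y + Y**2)
o = -23
J = 0 (J = (3 - 4)*0 = -1*0 = 0)
(A(3)*J)*o = ((3*(1 + 3))*0)*(-23) = ((3*4)*0)*(-23) = (12*0)*(-23) = 0*(-23) = 0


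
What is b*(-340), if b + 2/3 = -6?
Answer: 6800/3 ≈ 2266.7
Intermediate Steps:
b = -20/3 (b = -⅔ - 6 = -20/3 ≈ -6.6667)
b*(-340) = -20/3*(-340) = 6800/3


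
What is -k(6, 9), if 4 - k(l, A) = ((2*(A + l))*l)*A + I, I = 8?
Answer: 1624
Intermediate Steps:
k(l, A) = -4 - A*l*(2*A + 2*l) (k(l, A) = 4 - (((2*(A + l))*l)*A + 8) = 4 - (((2*A + 2*l)*l)*A + 8) = 4 - ((l*(2*A + 2*l))*A + 8) = 4 - (A*l*(2*A + 2*l) + 8) = 4 - (8 + A*l*(2*A + 2*l)) = 4 + (-8 - A*l*(2*A + 2*l)) = -4 - A*l*(2*A + 2*l))
-k(6, 9) = -(-4 - 2*9*6² - 2*6*9²) = -(-4 - 2*9*36 - 2*6*81) = -(-4 - 648 - 972) = -1*(-1624) = 1624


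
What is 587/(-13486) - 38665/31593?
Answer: -539981281/426063198 ≈ -1.2674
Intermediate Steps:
587/(-13486) - 38665/31593 = 587*(-1/13486) - 38665*1/31593 = -587/13486 - 38665/31593 = -539981281/426063198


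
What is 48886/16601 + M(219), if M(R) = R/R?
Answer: 65487/16601 ≈ 3.9448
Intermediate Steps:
M(R) = 1
48886/16601 + M(219) = 48886/16601 + 1 = 65487/16601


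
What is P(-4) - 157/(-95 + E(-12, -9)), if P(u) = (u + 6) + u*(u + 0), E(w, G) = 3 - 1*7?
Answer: 1939/99 ≈ 19.586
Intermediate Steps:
E(w, G) = -4 (E(w, G) = 3 - 7 = -4)
P(u) = 6 + u + u² (P(u) = (6 + u) + u*u = (6 + u) + u² = 6 + u + u²)
P(-4) - 157/(-95 + E(-12, -9)) = (6 - 4 + (-4)²) - 157/(-95 - 4) = (6 - 4 + 16) - 157/(-99) = 18 - 157*(-1/99) = 18 + 157/99 = 1939/99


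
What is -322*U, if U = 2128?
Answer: -685216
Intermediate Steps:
-322*U = -322*2128 = -685216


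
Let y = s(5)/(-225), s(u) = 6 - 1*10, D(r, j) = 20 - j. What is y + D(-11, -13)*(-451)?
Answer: -3348671/225 ≈ -14883.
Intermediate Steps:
s(u) = -4 (s(u) = 6 - 10 = -4)
y = 4/225 (y = -4/(-225) = -4*(-1/225) = 4/225 ≈ 0.017778)
y + D(-11, -13)*(-451) = 4/225 + (20 - 1*(-13))*(-451) = 4/225 + (20 + 13)*(-451) = 4/225 + 33*(-451) = 4/225 - 14883 = -3348671/225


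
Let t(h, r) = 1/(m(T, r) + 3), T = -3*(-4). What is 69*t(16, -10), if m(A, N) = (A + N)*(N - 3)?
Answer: -3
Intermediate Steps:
T = 12
m(A, N) = (-3 + N)*(A + N) (m(A, N) = (A + N)*(-3 + N) = (-3 + N)*(A + N))
t(h, r) = 1/(-33 + r² + 9*r) (t(h, r) = 1/((r² - 3*12 - 3*r + 12*r) + 3) = 1/((r² - 36 - 3*r + 12*r) + 3) = 1/((-36 + r² + 9*r) + 3) = 1/(-33 + r² + 9*r))
69*t(16, -10) = 69/(-33 + (-10)² + 9*(-10)) = 69/(-33 + 100 - 90) = 69/(-23) = 69*(-1/23) = -3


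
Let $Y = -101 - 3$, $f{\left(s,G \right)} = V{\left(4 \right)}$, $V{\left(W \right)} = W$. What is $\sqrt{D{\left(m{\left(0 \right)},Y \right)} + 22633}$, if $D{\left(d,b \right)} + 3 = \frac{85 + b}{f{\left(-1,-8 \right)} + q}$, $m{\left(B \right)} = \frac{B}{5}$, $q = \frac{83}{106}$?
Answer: $\frac{2 \sqrt{8603547}}{39} \approx 150.42$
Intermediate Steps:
$f{\left(s,G \right)} = 4$
$Y = -104$
$q = \frac{83}{106}$ ($q = 83 \cdot \frac{1}{106} = \frac{83}{106} \approx 0.78302$)
$m{\left(B \right)} = \frac{B}{5}$ ($m{\left(B \right)} = B \frac{1}{5} = \frac{B}{5}$)
$D{\left(d,b \right)} = \frac{7489}{507} + \frac{106 b}{507}$ ($D{\left(d,b \right)} = -3 + \frac{85 + b}{4 + \frac{83}{106}} = -3 + \frac{85 + b}{\frac{507}{106}} = -3 + \left(85 + b\right) \frac{106}{507} = -3 + \left(\frac{9010}{507} + \frac{106 b}{507}\right) = \frac{7489}{507} + \frac{106 b}{507}$)
$\sqrt{D{\left(m{\left(0 \right)},Y \right)} + 22633} = \sqrt{\left(\frac{7489}{507} + \frac{106}{507} \left(-104\right)\right) + 22633} = \sqrt{\left(\frac{7489}{507} - \frac{848}{39}\right) + 22633} = \sqrt{- \frac{3535}{507} + 22633} = \sqrt{\frac{11471396}{507}} = \frac{2 \sqrt{8603547}}{39}$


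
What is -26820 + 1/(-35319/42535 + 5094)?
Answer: -5810230339685/216637971 ≈ -26820.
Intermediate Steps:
-26820 + 1/(-35319/42535 + 5094) = -26820 + 1/(216637971/42535) = -26820 + 42535/216637971 = -5810230339685/216637971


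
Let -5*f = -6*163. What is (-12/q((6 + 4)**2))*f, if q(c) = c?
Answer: -2934/125 ≈ -23.472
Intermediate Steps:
f = 978/5 (f = -(-6)*163/5 = -1/5*(-978) = 978/5 ≈ 195.60)
(-12/q((6 + 4)**2))*f = -12/(6 + 4)**2*(978/5) = -12/(10**2)*(978/5) = -12/100*(978/5) = -12*1/100*(978/5) = -3/25*978/5 = -2934/125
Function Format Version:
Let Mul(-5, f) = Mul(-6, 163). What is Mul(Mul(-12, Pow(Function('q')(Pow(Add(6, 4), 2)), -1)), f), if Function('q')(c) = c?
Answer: Rational(-2934, 125) ≈ -23.472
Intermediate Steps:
f = Rational(978, 5) (f = Mul(Rational(-1, 5), Mul(-6, 163)) = Mul(Rational(-1, 5), -978) = Rational(978, 5) ≈ 195.60)
Mul(Mul(-12, Pow(Function('q')(Pow(Add(6, 4), 2)), -1)), f) = Mul(Mul(-12, Pow(Pow(Add(6, 4), 2), -1)), Rational(978, 5)) = Mul(Mul(-12, Pow(Pow(10, 2), -1)), Rational(978, 5)) = Mul(Mul(-12, Pow(100, -1)), Rational(978, 5)) = Mul(Mul(-12, Rational(1, 100)), Rational(978, 5)) = Mul(Rational(-3, 25), Rational(978, 5)) = Rational(-2934, 125)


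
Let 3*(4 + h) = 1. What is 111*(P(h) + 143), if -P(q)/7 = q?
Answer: 18722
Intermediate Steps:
h = -11/3 (h = -4 + (⅓)*1 = -4 + ⅓ = -11/3 ≈ -3.6667)
P(q) = -7*q
111*(P(h) + 143) = 111*(-7*(-11/3) + 143) = 111*(77/3 + 143) = 111*(506/3) = 18722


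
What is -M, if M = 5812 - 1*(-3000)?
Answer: -8812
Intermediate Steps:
M = 8812 (M = 5812 + 3000 = 8812)
-M = -1*8812 = -8812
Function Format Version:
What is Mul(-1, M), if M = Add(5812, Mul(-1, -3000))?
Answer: -8812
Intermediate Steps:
M = 8812 (M = Add(5812, 3000) = 8812)
Mul(-1, M) = Mul(-1, 8812) = -8812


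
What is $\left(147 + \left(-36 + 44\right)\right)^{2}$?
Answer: $24025$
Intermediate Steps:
$\left(147 + \left(-36 + 44\right)\right)^{2} = \left(147 + 8\right)^{2} = 155^{2} = 24025$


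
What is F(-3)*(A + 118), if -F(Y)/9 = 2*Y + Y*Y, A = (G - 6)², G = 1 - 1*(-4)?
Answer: -3213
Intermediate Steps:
G = 5 (G = 1 + 4 = 5)
A = 1 (A = (5 - 6)² = (-1)² = 1)
F(Y) = -18*Y - 9*Y² (F(Y) = -9*(2*Y + Y*Y) = -9*(2*Y + Y²) = -9*(Y² + 2*Y) = -18*Y - 9*Y²)
F(-3)*(A + 118) = (-9*(-3)*(2 - 3))*(1 + 118) = -9*(-3)*(-1)*119 = -27*119 = -3213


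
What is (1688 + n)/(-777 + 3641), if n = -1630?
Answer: 29/1432 ≈ 0.020251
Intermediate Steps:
(1688 + n)/(-777 + 3641) = (1688 - 1630)/(-777 + 3641) = 58/2864 = 58*(1/2864) = 29/1432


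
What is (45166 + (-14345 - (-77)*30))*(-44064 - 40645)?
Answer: -2806493879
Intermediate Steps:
(45166 + (-14345 - (-77)*30))*(-44064 - 40645) = (45166 + (-14345 - 1*(-2310)))*(-84709) = (45166 + (-14345 + 2310))*(-84709) = (45166 - 12035)*(-84709) = 33131*(-84709) = -2806493879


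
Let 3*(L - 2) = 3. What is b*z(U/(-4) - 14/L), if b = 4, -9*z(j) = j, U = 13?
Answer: 95/27 ≈ 3.5185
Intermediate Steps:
L = 3 (L = 2 + (⅓)*3 = 2 + 1 = 3)
z(j) = -j/9
b*z(U/(-4) - 14/L) = 4*(-(13/(-4) - 14/3)/9) = 4*(-(13*(-¼) - 14*⅓)/9) = 4*(-(-13/4 - 14/3)/9) = 4*(-⅑*(-95/12)) = 4*(95/108) = 95/27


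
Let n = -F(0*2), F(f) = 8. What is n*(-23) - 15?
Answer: 169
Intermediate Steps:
n = -8 (n = -1*8 = -8)
n*(-23) - 15 = -8*(-23) - 15 = 184 - 15 = 169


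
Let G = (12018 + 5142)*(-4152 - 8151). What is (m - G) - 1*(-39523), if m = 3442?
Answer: 211162445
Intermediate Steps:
G = -211119480 (G = 17160*(-12303) = -211119480)
(m - G) - 1*(-39523) = (3442 - 1*(-211119480)) - 1*(-39523) = (3442 + 211119480) + 39523 = 211122922 + 39523 = 211162445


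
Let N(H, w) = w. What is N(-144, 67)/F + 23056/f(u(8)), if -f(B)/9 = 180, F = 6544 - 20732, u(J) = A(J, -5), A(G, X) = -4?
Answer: -81806767/5746140 ≈ -14.237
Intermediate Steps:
u(J) = -4
F = -14188
f(B) = -1620 (f(B) = -9*180 = -1620)
N(-144, 67)/F + 23056/f(u(8)) = 67/(-14188) + 23056/(-1620) = 67*(-1/14188) + 23056*(-1/1620) = -67/14188 - 5764/405 = -81806767/5746140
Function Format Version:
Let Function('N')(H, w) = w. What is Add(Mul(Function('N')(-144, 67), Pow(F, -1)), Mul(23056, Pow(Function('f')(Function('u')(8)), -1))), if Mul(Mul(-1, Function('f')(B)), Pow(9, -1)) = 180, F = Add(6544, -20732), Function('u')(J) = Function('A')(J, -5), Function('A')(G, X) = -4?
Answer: Rational(-81806767, 5746140) ≈ -14.237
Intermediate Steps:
Function('u')(J) = -4
F = -14188
Function('f')(B) = -1620 (Function('f')(B) = Mul(-9, 180) = -1620)
Add(Mul(Function('N')(-144, 67), Pow(F, -1)), Mul(23056, Pow(Function('f')(Function('u')(8)), -1))) = Add(Mul(67, Pow(-14188, -1)), Mul(23056, Pow(-1620, -1))) = Add(Mul(67, Rational(-1, 14188)), Mul(23056, Rational(-1, 1620))) = Add(Rational(-67, 14188), Rational(-5764, 405)) = Rational(-81806767, 5746140)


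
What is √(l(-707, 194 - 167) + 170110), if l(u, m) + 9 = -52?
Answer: √170049 ≈ 412.37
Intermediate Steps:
l(u, m) = -61 (l(u, m) = -9 - 52 = -61)
√(l(-707, 194 - 167) + 170110) = √(-61 + 170110) = √170049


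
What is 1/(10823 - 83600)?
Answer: -1/72777 ≈ -1.3741e-5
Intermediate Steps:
1/(10823 - 83600) = 1/(-72777) = -1/72777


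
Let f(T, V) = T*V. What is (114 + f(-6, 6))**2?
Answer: 6084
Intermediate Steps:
(114 + f(-6, 6))**2 = (114 - 6*6)**2 = (114 - 36)**2 = 78**2 = 6084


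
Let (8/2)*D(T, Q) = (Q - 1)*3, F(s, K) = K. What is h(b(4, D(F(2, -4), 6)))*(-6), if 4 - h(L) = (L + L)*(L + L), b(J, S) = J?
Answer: 360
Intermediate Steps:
D(T, Q) = -¾ + 3*Q/4 (D(T, Q) = ((Q - 1)*3)/4 = ((-1 + Q)*3)/4 = (-3 + 3*Q)/4 = -¾ + 3*Q/4)
h(L) = 4 - 4*L² (h(L) = 4 - (L + L)*(L + L) = 4 - 2*L*2*L = 4 - 4*L²)
h(b(4, D(F(2, -4), 6)))*(-6) = (4 - 4*4²)*(-6) = (4 - 4*16)*(-6) = (4 - 64)*(-6) = -60*(-6) = 360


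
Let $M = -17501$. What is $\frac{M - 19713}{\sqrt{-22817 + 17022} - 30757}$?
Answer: $\frac{572295499}{472999422} + \frac{18607 i \sqrt{5795}}{472999422} \approx 1.2099 + 0.0029946 i$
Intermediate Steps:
$\frac{M - 19713}{\sqrt{-22817 + 17022} - 30757} = \frac{-17501 - 19713}{\sqrt{-22817 + 17022} - 30757} = - \frac{37214}{\sqrt{-5795} - 30757} = - \frac{37214}{i \sqrt{5795} - 30757} = - \frac{37214}{-30757 + i \sqrt{5795}}$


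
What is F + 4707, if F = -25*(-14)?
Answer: 5057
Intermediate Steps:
F = 350
F + 4707 = 350 + 4707 = 5057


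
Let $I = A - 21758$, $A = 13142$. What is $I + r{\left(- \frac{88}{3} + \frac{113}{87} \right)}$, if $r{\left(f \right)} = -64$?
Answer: $-8680$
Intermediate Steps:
$I = -8616$ ($I = 13142 - 21758 = -8616$)
$I + r{\left(- \frac{88}{3} + \frac{113}{87} \right)} = -8616 - 64 = -8680$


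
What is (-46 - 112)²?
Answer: 24964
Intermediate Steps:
(-46 - 112)² = (-158)² = 24964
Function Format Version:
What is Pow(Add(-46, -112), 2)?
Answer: 24964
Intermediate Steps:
Pow(Add(-46, -112), 2) = Pow(-158, 2) = 24964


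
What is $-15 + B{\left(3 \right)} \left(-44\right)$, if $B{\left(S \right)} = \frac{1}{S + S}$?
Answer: $- \frac{67}{3} \approx -22.333$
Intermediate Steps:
$B{\left(S \right)} = \frac{1}{2 S}$
$-15 + B{\left(3 \right)} \left(-44\right) = -15 + \frac{1}{2 \cdot 3} \left(-44\right) = -15 + \frac{1}{2} \cdot \frac{1}{3} \left(-44\right) = -15 + \frac{1}{6} \left(-44\right) = -15 - \frac{22}{3} = - \frac{67}{3}$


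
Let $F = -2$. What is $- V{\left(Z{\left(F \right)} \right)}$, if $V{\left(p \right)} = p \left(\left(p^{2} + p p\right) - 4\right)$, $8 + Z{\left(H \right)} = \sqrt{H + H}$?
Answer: $800 - 744 i \approx 800.0 - 744.0 i$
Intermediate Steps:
$Z{\left(H \right)} = -8 + \sqrt{2} \sqrt{H}$ ($Z{\left(H \right)} = -8 + \sqrt{H + H} = -8 + \sqrt{2 H} = -8 + \sqrt{2} \sqrt{H}$)
$V{\left(p \right)} = p \left(-4 + 2 p^{2}\right)$ ($V{\left(p \right)} = p \left(\left(p^{2} + p^{2}\right) - 4\right) = p \left(2 p^{2} - 4\right) = p \left(-4 + 2 p^{2}\right)$)
$- V{\left(Z{\left(F \right)} \right)} = - 2 \left(-8 + \sqrt{2} \sqrt{-2}\right) \left(-2 + \left(-8 + \sqrt{2} \sqrt{-2}\right)^{2}\right) = - 2 \left(-8 + \sqrt{2} i \sqrt{2}\right) \left(-2 + \left(-8 + \sqrt{2} i \sqrt{2}\right)^{2}\right) = - 2 \left(-8 + 2 i\right) \left(-2 + \left(-8 + 2 i\right)^{2}\right)$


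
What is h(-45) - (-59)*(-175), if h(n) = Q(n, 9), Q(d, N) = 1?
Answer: -10324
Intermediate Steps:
h(n) = 1
h(-45) - (-59)*(-175) = 1 - (-59)*(-175) = 1 - 1*10325 = 1 - 10325 = -10324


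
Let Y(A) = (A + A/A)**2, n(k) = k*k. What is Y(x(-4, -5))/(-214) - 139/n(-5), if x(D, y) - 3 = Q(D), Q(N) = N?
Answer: -139/25 ≈ -5.5600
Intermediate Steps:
n(k) = k**2
x(D, y) = 3 + D
Y(A) = (1 + A)**2 (Y(A) = (A + 1)**2 = (1 + A)**2)
Y(x(-4, -5))/(-214) - 139/n(-5) = (1 + (3 - 4))**2/(-214) - 139/((-5)**2) = (1 - 1)**2*(-1/214) - 139/25 = 0**2*(-1/214) - 139*1/25 = 0*(-1/214) - 139/25 = 0 - 139/25 = -139/25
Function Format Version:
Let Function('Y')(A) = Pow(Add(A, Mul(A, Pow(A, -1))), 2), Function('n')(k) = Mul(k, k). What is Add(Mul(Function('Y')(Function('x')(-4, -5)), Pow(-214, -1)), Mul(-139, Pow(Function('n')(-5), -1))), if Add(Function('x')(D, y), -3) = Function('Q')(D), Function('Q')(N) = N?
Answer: Rational(-139, 25) ≈ -5.5600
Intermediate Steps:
Function('n')(k) = Pow(k, 2)
Function('x')(D, y) = Add(3, D)
Function('Y')(A) = Pow(Add(1, A), 2) (Function('Y')(A) = Pow(Add(A, 1), 2) = Pow(Add(1, A), 2))
Add(Mul(Function('Y')(Function('x')(-4, -5)), Pow(-214, -1)), Mul(-139, Pow(Function('n')(-5), -1))) = Add(Mul(Pow(Add(1, Add(3, -4)), 2), Pow(-214, -1)), Mul(-139, Pow(Pow(-5, 2), -1))) = Add(Mul(Pow(Add(1, -1), 2), Rational(-1, 214)), Mul(-139, Pow(25, -1))) = Add(Mul(Pow(0, 2), Rational(-1, 214)), Mul(-139, Rational(1, 25))) = Add(Mul(0, Rational(-1, 214)), Rational(-139, 25)) = Add(0, Rational(-139, 25)) = Rational(-139, 25)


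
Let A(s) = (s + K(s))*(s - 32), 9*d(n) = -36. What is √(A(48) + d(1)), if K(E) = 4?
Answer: 6*√23 ≈ 28.775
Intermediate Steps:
d(n) = -4 (d(n) = (⅑)*(-36) = -4)
A(s) = (-32 + s)*(4 + s) (A(s) = (s + 4)*(s - 32) = (4 + s)*(-32 + s) = (-32 + s)*(4 + s))
√(A(48) + d(1)) = √((-128 + 48² - 28*48) - 4) = √((-128 + 2304 - 1344) - 4) = √(832 - 4) = √828 = 6*√23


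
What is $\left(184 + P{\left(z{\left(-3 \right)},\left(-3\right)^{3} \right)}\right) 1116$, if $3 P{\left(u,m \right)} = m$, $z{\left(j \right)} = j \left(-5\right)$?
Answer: $195300$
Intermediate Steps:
$z{\left(j \right)} = - 5 j$
$P{\left(u,m \right)} = \frac{m}{3}$
$\left(184 + P{\left(z{\left(-3 \right)},\left(-3\right)^{3} \right)}\right) 1116 = \left(184 + \frac{\left(-3\right)^{3}}{3}\right) 1116 = \left(184 + \frac{1}{3} \left(-27\right)\right) 1116 = \left(184 - 9\right) 1116 = 175 \cdot 1116 = 195300$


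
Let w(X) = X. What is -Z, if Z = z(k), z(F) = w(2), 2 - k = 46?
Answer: -2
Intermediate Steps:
k = -44 (k = 2 - 1*46 = 2 - 46 = -44)
z(F) = 2
Z = 2
-Z = -1*2 = -2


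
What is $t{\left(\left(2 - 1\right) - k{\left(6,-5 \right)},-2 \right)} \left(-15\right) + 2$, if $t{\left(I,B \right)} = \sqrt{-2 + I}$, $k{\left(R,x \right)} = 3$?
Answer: $2 - 30 i \approx 2.0 - 30.0 i$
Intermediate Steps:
$t{\left(\left(2 - 1\right) - k{\left(6,-5 \right)},-2 \right)} \left(-15\right) + 2 = \sqrt{-2 + \left(\left(2 - 1\right) - 3\right)} \left(-15\right) + 2 = \sqrt{-2 + \left(1 - 3\right)} \left(-15\right) + 2 = \sqrt{-2 - 2} \left(-15\right) + 2 = \sqrt{-4} \left(-15\right) + 2 = 2 i \left(-15\right) + 2 = - 30 i + 2 = 2 - 30 i$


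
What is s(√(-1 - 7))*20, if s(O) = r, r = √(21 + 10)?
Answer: 20*√31 ≈ 111.36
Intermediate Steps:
r = √31 ≈ 5.5678
s(O) = √31
s(√(-1 - 7))*20 = √31*20 = 20*√31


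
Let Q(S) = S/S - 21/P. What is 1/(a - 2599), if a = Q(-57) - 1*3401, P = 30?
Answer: -10/59997 ≈ -0.00016668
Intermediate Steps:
Q(S) = 3/10 (Q(S) = S/S - 21/30 = 1 - 21*1/30 = 1 - 7/10 = 3/10)
a = -34007/10 (a = 3/10 - 1*3401 = 3/10 - 3401 = -34007/10 ≈ -3400.7)
1/(a - 2599) = 1/(-34007/10 - 2599) = 1/(-59997/10) = -10/59997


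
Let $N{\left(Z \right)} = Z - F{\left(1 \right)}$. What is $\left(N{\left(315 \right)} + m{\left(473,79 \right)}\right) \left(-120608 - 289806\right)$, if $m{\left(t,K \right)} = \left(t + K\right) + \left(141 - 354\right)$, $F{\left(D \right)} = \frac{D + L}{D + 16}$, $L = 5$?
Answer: $-268265904$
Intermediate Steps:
$F{\left(D \right)} = \frac{5 + D}{16 + D}$ ($F{\left(D \right)} = \frac{D + 5}{D + 16} = \frac{5 + D}{16 + D}$)
$m{\left(t,K \right)} = -213 + K + t$ ($m{\left(t,K \right)} = \left(K + t\right) - 213 = -213 + K + t$)
$N{\left(Z \right)} = - \frac{6}{17} + Z$ ($N{\left(Z \right)} = Z - \frac{5 + 1}{16 + 1} = Z - \frac{1}{17} \cdot 6 = Z - \frac{6}{17} = - \frac{6}{17} + Z$)
$\left(N{\left(315 \right)} + m{\left(473,79 \right)}\right) \left(-120608 - 289806\right) = \left(\left(- \frac{6}{17} + 315\right) + \left(-213 + 79 + 473\right)\right) \left(-120608 - 289806\right) = \left(\frac{5349}{17} + 339\right) \left(-410414\right) = \frac{11112}{17} \left(-410414\right) = -268265904$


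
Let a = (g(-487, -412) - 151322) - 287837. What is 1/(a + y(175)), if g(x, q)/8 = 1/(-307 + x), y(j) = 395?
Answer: -397/174189312 ≈ -2.2791e-6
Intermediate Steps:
g(x, q) = 8/(-307 + x)
a = -174346127/397 (a = (8/(-307 - 487) - 151322) - 287837 = (8/(-794) - 151322) - 287837 = (8*(-1/794) - 151322) - 287837 = (-4/397 - 151322) - 287837 = -60074838/397 - 287837 = -174346127/397 ≈ -4.3916e+5)
1/(a + y(175)) = 1/(-174346127/397 + 395) = 1/(-174189312/397) = -397/174189312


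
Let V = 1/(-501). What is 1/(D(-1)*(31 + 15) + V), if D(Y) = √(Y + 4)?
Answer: 501/1593354347 + 11546046*√3/1593354347 ≈ 0.012551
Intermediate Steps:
D(Y) = √(4 + Y)
V = -1/501 ≈ -0.0019960
1/(D(-1)*(31 + 15) + V) = 1/(√(4 - 1)*(31 + 15) - 1/501) = 1/(√3*46 - 1/501) = 1/(46*√3 - 1/501) = 1/(-1/501 + 46*√3)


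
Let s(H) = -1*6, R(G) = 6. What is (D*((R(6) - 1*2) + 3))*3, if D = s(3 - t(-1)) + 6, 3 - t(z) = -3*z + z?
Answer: 0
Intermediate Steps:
t(z) = 3 + 2*z (t(z) = 3 - (-3*z + z) = 3 - (-2)*z = 3 + 2*z)
s(H) = -6
D = 0 (D = -6 + 6 = 0)
(D*((R(6) - 1*2) + 3))*3 = (0*((6 - 1*2) + 3))*3 = (0*((6 - 2) + 3))*3 = (0*(4 + 3))*3 = (0*7)*3 = 0*3 = 0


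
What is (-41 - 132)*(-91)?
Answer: 15743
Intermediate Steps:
(-41 - 132)*(-91) = -173*(-91) = 15743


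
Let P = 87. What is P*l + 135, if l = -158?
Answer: -13611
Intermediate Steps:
P*l + 135 = 87*(-158) + 135 = -13746 + 135 = -13611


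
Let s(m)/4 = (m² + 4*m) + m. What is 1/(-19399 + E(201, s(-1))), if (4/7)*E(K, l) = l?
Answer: -1/19427 ≈ -5.1475e-5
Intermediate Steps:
s(m) = 4*m² + 20*m (s(m) = 4*((m² + 4*m) + m) = 4*(m² + 5*m) = 4*m² + 20*m)
E(K, l) = 7*l/4
1/(-19399 + E(201, s(-1))) = 1/(-19399 + 7*(4*(-1)*(5 - 1))/4) = 1/(-19399 + 7*(4*(-1)*4)/4) = 1/(-19399 + (7/4)*(-16)) = 1/(-19399 - 28) = 1/(-19427) = -1/19427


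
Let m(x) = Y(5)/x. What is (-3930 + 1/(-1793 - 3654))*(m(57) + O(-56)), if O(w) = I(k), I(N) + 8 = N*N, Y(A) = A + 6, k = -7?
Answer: -2645418812/16341 ≈ -1.6189e+5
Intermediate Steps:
Y(A) = 6 + A
I(N) = -8 + N² (I(N) = -8 + N*N = -8 + N²)
O(w) = 41 (O(w) = -8 + (-7)² = -8 + 49 = 41)
m(x) = 11/x (m(x) = (6 + 5)/x = 11/x)
(-3930 + 1/(-1793 - 3654))*(m(57) + O(-56)) = (-3930 + 1/(-1793 - 3654))*(11/57 + 41) = (-3930 + 1/(-5447))*(11*(1/57) + 41) = (-3930 - 1/5447)*(11/57 + 41) = -21406711/5447*2348/57 = -2645418812/16341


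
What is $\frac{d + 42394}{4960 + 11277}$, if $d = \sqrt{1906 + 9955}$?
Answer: $\frac{42394}{16237} + \frac{\sqrt{11861}}{16237} \approx 2.6177$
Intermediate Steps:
$d = \sqrt{11861} \approx 108.91$
$\frac{d + 42394}{4960 + 11277} = \frac{\sqrt{11861} + 42394}{4960 + 11277} = \frac{42394 + \sqrt{11861}}{16237} = \left(42394 + \sqrt{11861}\right) \frac{1}{16237} = \frac{42394}{16237} + \frac{\sqrt{11861}}{16237}$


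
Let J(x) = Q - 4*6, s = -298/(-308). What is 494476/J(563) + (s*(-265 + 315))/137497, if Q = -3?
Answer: -5235150325469/285856263 ≈ -18314.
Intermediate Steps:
s = 149/154 (s = -298*(-1/308) = 149/154 ≈ 0.96753)
J(x) = -27 (J(x) = -3 - 4*6 = -3 - 24 = -27)
494476/J(563) + (s*(-265 + 315))/137497 = 494476/(-27) + (149*(-265 + 315)/154)/137497 = 494476*(-1/27) + ((149/154)*50)*(1/137497) = -494476/27 + (3725/77)*(1/137497) = -494476/27 + 3725/10587269 = -5235150325469/285856263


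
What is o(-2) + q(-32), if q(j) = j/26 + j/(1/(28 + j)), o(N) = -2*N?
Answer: 1700/13 ≈ 130.77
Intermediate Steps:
q(j) = j/26 + j*(28 + j) (q(j) = j*(1/26) + j*(28 + j) = j/26 + j*(28 + j))
o(-2) + q(-32) = -2*(-2) + (1/26)*(-32)*(729 + 26*(-32)) = 4 + (1/26)*(-32)*(729 - 832) = 4 + (1/26)*(-32)*(-103) = 4 + 1648/13 = 1700/13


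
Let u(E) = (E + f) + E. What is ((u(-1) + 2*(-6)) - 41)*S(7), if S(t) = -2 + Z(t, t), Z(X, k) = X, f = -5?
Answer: -300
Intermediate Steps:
u(E) = -5 + 2*E (u(E) = (E - 5) + E = (-5 + E) + E = -5 + 2*E)
S(t) = -2 + t
((u(-1) + 2*(-6)) - 41)*S(7) = (((-5 + 2*(-1)) + 2*(-6)) - 41)*(-2 + 7) = (((-5 - 2) - 12) - 41)*5 = ((-7 - 12) - 41)*5 = (-19 - 41)*5 = -60*5 = -300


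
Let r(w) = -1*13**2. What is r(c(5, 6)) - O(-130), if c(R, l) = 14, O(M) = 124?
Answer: -293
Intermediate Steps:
r(w) = -169 (r(w) = -1*169 = -169)
r(c(5, 6)) - O(-130) = -169 - 1*124 = -169 - 124 = -293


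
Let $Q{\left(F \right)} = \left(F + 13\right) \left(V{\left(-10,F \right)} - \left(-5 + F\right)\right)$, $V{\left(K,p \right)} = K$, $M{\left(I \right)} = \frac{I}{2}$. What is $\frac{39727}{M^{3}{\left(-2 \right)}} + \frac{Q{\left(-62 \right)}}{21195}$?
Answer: $- \frac{280672186}{7065} \approx -39727.0$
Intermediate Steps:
$M{\left(I \right)} = \frac{I}{2}$ ($M{\left(I \right)} = I \frac{1}{2} = \frac{I}{2}$)
$Q{\left(F \right)} = \left(-5 - F\right) \left(13 + F\right)$ ($Q{\left(F \right)} = \left(F + 13\right) \left(-10 - \left(-5 + F\right)\right) = \left(13 + F\right) \left(-5 - F\right) = \left(-5 - F\right) \left(13 + F\right)$)
$\frac{39727}{M^{3}{\left(-2 \right)}} + \frac{Q{\left(-62 \right)}}{21195} = \frac{39727}{\left(\frac{1}{2} \left(-2\right)\right)^{3}} + \frac{-65 - \left(-62\right)^{2} - -1116}{21195} = \frac{39727}{\left(-1\right)^{3}} + \left(-65 - 3844 + 1116\right) \frac{1}{21195} = \frac{39727}{-1} + \left(-65 - 3844 + 1116\right) \frac{1}{21195} = 39727 \left(-1\right) - \frac{931}{7065} = -39727 - \frac{931}{7065} = - \frac{280672186}{7065}$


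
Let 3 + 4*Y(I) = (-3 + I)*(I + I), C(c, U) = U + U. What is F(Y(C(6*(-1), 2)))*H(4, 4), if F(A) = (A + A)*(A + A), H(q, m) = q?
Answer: 25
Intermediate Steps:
C(c, U) = 2*U
Y(I) = -¾ + I*(-3 + I)/2 (Y(I) = -¾ + ((-3 + I)*(I + I))/4 = -¾ + ((-3 + I)*(2*I))/4 = -¾ + (2*I*(-3 + I))/4 = -¾ + I*(-3 + I)/2)
F(A) = 4*A² (F(A) = (2*A)*(2*A) = 4*A²)
F(Y(C(6*(-1), 2)))*H(4, 4) = (4*(-¾ + (2*2)²/2 - 3*2)²)*4 = (4*(-¾ + (½)*4² - 3/2*4)²)*4 = (4*(-¾ + (½)*16 - 6)²)*4 = (4*(-¾ + 8 - 6)²)*4 = (4*(5/4)²)*4 = (4*(25/16))*4 = (25/4)*4 = 25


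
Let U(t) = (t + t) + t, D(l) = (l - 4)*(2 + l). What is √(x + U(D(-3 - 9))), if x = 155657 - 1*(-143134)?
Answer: √299271 ≈ 547.06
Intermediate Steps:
D(l) = (-4 + l)*(2 + l)
x = 298791 (x = 155657 + 143134 = 298791)
U(t) = 3*t (U(t) = 2*t + t = 3*t)
√(x + U(D(-3 - 9))) = √(298791 + 3*(-8 + (-3 - 9)² - 2*(-3 - 9))) = √(298791 + 3*(-8 + (-12)² - 2*(-12))) = √(298791 + 3*(-8 + 144 + 24)) = √(298791 + 3*160) = √(298791 + 480) = √299271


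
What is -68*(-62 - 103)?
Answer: 11220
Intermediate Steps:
-68*(-62 - 103) = -68*(-165) = 11220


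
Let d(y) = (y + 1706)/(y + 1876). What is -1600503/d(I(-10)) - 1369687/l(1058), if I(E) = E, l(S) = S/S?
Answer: -2654763875/848 ≈ -3.1306e+6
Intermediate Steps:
l(S) = 1
d(y) = (1706 + y)/(1876 + y)
-1600503/d(I(-10)) - 1369687/l(1058) = -1600503*(1876 - 10)/(1706 - 10) - 1369687/1 = -1600503/(1696/1866) - 1369687*1 = -1600503/((1/1866)*1696) - 1369687 = -1600503/848/933 - 1369687 = -1600503*933/848 - 1369687 = -1493269299/848 - 1369687 = -2654763875/848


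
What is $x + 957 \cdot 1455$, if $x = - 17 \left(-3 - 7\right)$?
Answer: $1392605$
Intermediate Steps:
$x = 170$ ($x = \left(-17\right) \left(-10\right) = 170$)
$x + 957 \cdot 1455 = 170 + 957 \cdot 1455 = 170 + 1392435 = 1392605$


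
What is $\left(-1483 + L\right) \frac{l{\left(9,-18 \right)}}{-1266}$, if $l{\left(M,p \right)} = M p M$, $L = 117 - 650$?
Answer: $- \frac{489888}{211} \approx -2321.7$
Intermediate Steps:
$L = -533$ ($L = 117 - 650 = -533$)
$l{\left(M,p \right)} = p M^{2}$
$\left(-1483 + L\right) \frac{l{\left(9,-18 \right)}}{-1266} = \left(-1483 - 533\right) \frac{\left(-18\right) 9^{2}}{-1266} = - 2016 \left(-18\right) 81 \left(- \frac{1}{1266}\right) = - 2016 \left(\left(-1458\right) \left(- \frac{1}{1266}\right)\right) = \left(-2016\right) \frac{243}{211} = - \frac{489888}{211}$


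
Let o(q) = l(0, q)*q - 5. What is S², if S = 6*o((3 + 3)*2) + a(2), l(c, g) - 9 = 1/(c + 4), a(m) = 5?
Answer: 410881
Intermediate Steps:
l(c, g) = 9 + 1/(4 + c) (l(c, g) = 9 + 1/(c + 4) = 9 + 1/(4 + c))
o(q) = -5 + 37*q/4 (o(q) = ((37 + 9*0)/(4 + 0))*q - 5 = ((37 + 0)/4)*q - 5 = ((¼)*37)*q - 5 = 37*q/4 - 5 = -5 + 37*q/4)
S = 641 (S = 6*(-5 + 37*((3 + 3)*2)/4) + 5 = 6*(-5 + 37*(6*2)/4) + 5 = 6*(-5 + (37/4)*12) + 5 = 6*(-5 + 111) + 5 = 6*106 + 5 = 636 + 5 = 641)
S² = 641² = 410881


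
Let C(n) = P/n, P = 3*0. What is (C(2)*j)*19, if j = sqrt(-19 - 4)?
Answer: 0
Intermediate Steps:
P = 0
C(n) = 0 (C(n) = 0/n = 0)
j = I*sqrt(23) (j = sqrt(-23) = I*sqrt(23) ≈ 4.7958*I)
(C(2)*j)*19 = (0*(I*sqrt(23)))*19 = 0*19 = 0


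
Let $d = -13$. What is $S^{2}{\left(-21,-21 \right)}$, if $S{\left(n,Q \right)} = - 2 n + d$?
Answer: $841$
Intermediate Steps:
$S{\left(n,Q \right)} = -13 - 2 n$ ($S{\left(n,Q \right)} = - 2 n - 13 = -13 - 2 n$)
$S^{2}{\left(-21,-21 \right)} = \left(-13 - -42\right)^{2} = \left(-13 + 42\right)^{2} = 29^{2} = 841$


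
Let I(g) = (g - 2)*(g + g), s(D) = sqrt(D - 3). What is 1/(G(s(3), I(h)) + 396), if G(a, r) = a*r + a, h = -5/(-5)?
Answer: 1/396 ≈ 0.0025253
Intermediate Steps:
s(D) = sqrt(-3 + D)
h = 1 (h = -5*(-1/5) = 1)
I(g) = 2*g*(-2 + g) (I(g) = (-2 + g)*(2*g) = 2*g*(-2 + g))
G(a, r) = a + a*r
1/(G(s(3), I(h)) + 396) = 1/(sqrt(-3 + 3)*(1 + 2*1*(-2 + 1)) + 396) = 1/(sqrt(0)*(1 + 2*1*(-1)) + 396) = 1/(0*(1 - 2) + 396) = 1/(0*(-1) + 396) = 1/(0 + 396) = 1/396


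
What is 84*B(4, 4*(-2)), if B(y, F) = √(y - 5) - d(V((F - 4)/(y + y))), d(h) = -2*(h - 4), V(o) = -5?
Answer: -1512 + 84*I ≈ -1512.0 + 84.0*I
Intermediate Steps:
d(h) = 8 - 2*h (d(h) = -2*(-4 + h) = 8 - 2*h)
B(y, F) = -18 + √(-5 + y) (B(y, F) = √(y - 5) - (8 - 2*(-5)) = √(-5 + y) - (8 + 10) = √(-5 + y) - 1*18 = √(-5 + y) - 18 = -18 + √(-5 + y))
84*B(4, 4*(-2)) = 84*(-18 + √(-5 + 4)) = 84*(-18 + √(-1)) = 84*(-18 + I) = -1512 + 84*I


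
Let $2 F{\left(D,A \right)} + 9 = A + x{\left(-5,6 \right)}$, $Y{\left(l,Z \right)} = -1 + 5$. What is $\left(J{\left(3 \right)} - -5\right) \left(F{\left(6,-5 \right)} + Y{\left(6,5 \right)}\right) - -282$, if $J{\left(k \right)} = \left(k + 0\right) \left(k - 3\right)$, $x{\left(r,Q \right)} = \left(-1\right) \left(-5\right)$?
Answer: $\frac{559}{2} \approx 279.5$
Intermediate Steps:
$x{\left(r,Q \right)} = 5$
$Y{\left(l,Z \right)} = 4$
$F{\left(D,A \right)} = -2 + \frac{A}{2}$ ($F{\left(D,A \right)} = - \frac{9}{2} + \frac{A + 5}{2} = - \frac{9}{2} + \frac{5 + A}{2} = - \frac{9}{2} + \left(\frac{5}{2} + \frac{A}{2}\right) = -2 + \frac{A}{2}$)
$J{\left(k \right)} = k \left(-3 + k\right)$
$\left(J{\left(3 \right)} - -5\right) \left(F{\left(6,-5 \right)} + Y{\left(6,5 \right)}\right) - -282 = \left(3 \left(-3 + 3\right) - -5\right) \left(\left(-2 + \frac{1}{2} \left(-5\right)\right) + 4\right) - -282 = \left(3 \cdot 0 + 5\right) \left(\left(-2 - \frac{5}{2}\right) + 4\right) + 282 = \left(0 + 5\right) \left(- \frac{9}{2} + 4\right) + 282 = 5 \left(- \frac{1}{2}\right) + 282 = - \frac{5}{2} + 282 = \frac{559}{2}$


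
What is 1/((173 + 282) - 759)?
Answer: -1/304 ≈ -0.0032895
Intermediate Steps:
1/((173 + 282) - 759) = 1/(455 - 759) = 1/(-304) = -1/304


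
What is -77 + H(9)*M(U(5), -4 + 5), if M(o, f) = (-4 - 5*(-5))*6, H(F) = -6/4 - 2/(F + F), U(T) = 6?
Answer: -280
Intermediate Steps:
H(F) = -3/2 - 1/F (H(F) = -6*¼ - 2*1/(2*F) = -3/2 - 1/F)
M(o, f) = 126 (M(o, f) = (-4 + 25)*6 = 21*6 = 126)
-77 + H(9)*M(U(5), -4 + 5) = -77 + (-3/2 - 1/9)*126 = -77 + (-3/2 - 1*⅑)*126 = -77 + (-3/2 - ⅑)*126 = -77 - 29/18*126 = -77 - 203 = -280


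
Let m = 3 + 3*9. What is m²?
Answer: 900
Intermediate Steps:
m = 30 (m = 3 + 27 = 30)
m² = 30² = 900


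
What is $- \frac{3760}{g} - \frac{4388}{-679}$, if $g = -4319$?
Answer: $\frac{3072116}{418943} \approx 7.333$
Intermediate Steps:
$- \frac{3760}{g} - \frac{4388}{-679} = - \frac{3760}{-4319} - \frac{4388}{-679} = \left(-3760\right) \left(- \frac{1}{4319}\right) - - \frac{4388}{679} = \frac{3760}{4319} + \frac{4388}{679} = \frac{3072116}{418943}$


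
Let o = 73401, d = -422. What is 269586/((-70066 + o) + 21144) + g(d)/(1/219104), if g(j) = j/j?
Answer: 5363716402/24479 ≈ 2.1912e+5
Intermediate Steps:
g(j) = 1
269586/((-70066 + o) + 21144) + g(d)/(1/219104) = 269586/((-70066 + 73401) + 21144) + 1/1/219104 = 269586/(3335 + 21144) + 1/(1/219104) = 269586/24479 + 1*219104 = 269586*(1/24479) + 219104 = 269586/24479 + 219104 = 5363716402/24479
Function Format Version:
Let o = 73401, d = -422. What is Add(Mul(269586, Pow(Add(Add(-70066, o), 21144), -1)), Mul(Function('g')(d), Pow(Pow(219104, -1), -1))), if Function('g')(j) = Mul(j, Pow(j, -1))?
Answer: Rational(5363716402, 24479) ≈ 2.1912e+5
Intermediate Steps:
Function('g')(j) = 1
Add(Mul(269586, Pow(Add(Add(-70066, o), 21144), -1)), Mul(Function('g')(d), Pow(Pow(219104, -1), -1))) = Add(Mul(269586, Pow(Add(Add(-70066, 73401), 21144), -1)), Mul(1, Pow(Pow(219104, -1), -1))) = Add(Mul(269586, Pow(Add(3335, 21144), -1)), Mul(1, Pow(Rational(1, 219104), -1))) = Add(Mul(269586, Pow(24479, -1)), Mul(1, 219104)) = Add(Mul(269586, Rational(1, 24479)), 219104) = Add(Rational(269586, 24479), 219104) = Rational(5363716402, 24479)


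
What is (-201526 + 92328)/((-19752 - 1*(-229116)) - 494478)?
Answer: 54599/142557 ≈ 0.38300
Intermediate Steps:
(-201526 + 92328)/((-19752 - 1*(-229116)) - 494478) = -109198/((-19752 + 229116) - 494478) = -109198/(209364 - 494478) = -109198/(-285114) = -109198*(-1/285114) = 54599/142557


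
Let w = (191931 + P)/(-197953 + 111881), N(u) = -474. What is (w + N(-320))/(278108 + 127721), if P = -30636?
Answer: -40959423/34930513688 ≈ -0.0011726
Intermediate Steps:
w = -161295/86072 (w = (191931 - 30636)/(-197953 + 111881) = 161295/(-86072) = 161295*(-1/86072) = -161295/86072 ≈ -1.8740)
(w + N(-320))/(278108 + 127721) = (-161295/86072 - 474)/(278108 + 127721) = -40959423/86072/405829 = -40959423/86072*1/405829 = -40959423/34930513688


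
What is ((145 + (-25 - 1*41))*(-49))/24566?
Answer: -3871/24566 ≈ -0.15758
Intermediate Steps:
((145 + (-25 - 1*41))*(-49))/24566 = ((145 + (-25 - 41))*(-49))*(1/24566) = ((145 - 66)*(-49))*(1/24566) = (79*(-49))*(1/24566) = -3871*1/24566 = -3871/24566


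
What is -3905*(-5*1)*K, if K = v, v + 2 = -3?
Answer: -97625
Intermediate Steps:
v = -5 (v = -2 - 3 = -5)
K = -5
-3905*(-5*1)*K = -3905*(-5*1)*(-5) = -(-19525)*(-5) = -3905*25 = -97625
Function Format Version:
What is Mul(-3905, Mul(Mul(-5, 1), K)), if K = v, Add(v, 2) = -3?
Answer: -97625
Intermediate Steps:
v = -5 (v = Add(-2, -3) = -5)
K = -5
Mul(-3905, Mul(Mul(-5, 1), K)) = Mul(-3905, Mul(Mul(-5, 1), -5)) = Mul(-3905, Mul(-5, -5)) = Mul(-3905, 25) = -97625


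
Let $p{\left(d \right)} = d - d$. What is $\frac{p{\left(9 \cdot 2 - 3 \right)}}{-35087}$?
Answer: $0$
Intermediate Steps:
$p{\left(d \right)} = 0$
$\frac{p{\left(9 \cdot 2 - 3 \right)}}{-35087} = \frac{0}{-35087} = 0 \left(- \frac{1}{35087}\right) = 0$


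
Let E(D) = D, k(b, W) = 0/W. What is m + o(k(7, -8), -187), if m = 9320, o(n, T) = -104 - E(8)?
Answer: 9208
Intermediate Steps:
k(b, W) = 0
o(n, T) = -112 (o(n, T) = -104 - 1*8 = -104 - 8 = -112)
m + o(k(7, -8), -187) = 9320 - 112 = 9208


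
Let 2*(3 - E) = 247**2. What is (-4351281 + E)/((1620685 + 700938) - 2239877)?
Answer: -8763565/163492 ≈ -53.602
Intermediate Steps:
E = -61003/2 (E = 3 - 1/2*247**2 = 3 - 1/2*61009 = 3 - 61009/2 = -61003/2 ≈ -30502.)
(-4351281 + E)/((1620685 + 700938) - 2239877) = (-4351281 - 61003/2)/((1620685 + 700938) - 2239877) = -8763565/(2*(2321623 - 2239877)) = -8763565/2/81746 = -8763565/2*1/81746 = -8763565/163492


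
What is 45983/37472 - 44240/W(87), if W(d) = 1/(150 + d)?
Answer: -392889377377/37472 ≈ -1.0485e+7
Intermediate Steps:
45983/37472 - 44240/W(87) = 45983/37472 - 44240/(1/(150 + 87)) = 45983*(1/37472) - 44240/(1/237) = 45983/37472 - 44240/1/237 = 45983/37472 - 44240*237 = 45983/37472 - 10484880 = -392889377377/37472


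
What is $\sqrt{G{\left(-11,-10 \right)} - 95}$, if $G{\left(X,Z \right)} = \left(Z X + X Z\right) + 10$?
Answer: $3 \sqrt{15} \approx 11.619$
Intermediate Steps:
$G{\left(X,Z \right)} = 10 + 2 X Z$ ($G{\left(X,Z \right)} = \left(X Z + X Z\right) + 10 = 2 X Z + 10 = 10 + 2 X Z$)
$\sqrt{G{\left(-11,-10 \right)} - 95} = \sqrt{\left(10 + 2 \left(-11\right) \left(-10\right)\right) - 95} = \sqrt{\left(10 + 220\right) - 95} = \sqrt{230 - 95} = \sqrt{135} = 3 \sqrt{15}$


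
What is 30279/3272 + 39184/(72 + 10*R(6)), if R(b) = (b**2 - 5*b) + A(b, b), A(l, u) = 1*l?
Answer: 2094119/9816 ≈ 213.34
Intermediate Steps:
A(l, u) = l
R(b) = b**2 - 4*b (R(b) = (b**2 - 5*b) + b = b**2 - 4*b)
30279/3272 + 39184/(72 + 10*R(6)) = 30279/3272 + 39184/(72 + 10*(6*(-4 + 6))) = 30279*(1/3272) + 39184/(72 + 10*(6*2)) = 30279/3272 + 39184/(72 + 10*12) = 30279/3272 + 39184/(72 + 120) = 30279/3272 + 39184/192 = 30279/3272 + 39184*(1/192) = 30279/3272 + 2449/12 = 2094119/9816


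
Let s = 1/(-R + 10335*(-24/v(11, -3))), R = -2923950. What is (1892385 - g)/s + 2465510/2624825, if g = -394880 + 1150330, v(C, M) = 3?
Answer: 1695815074535982352/524965 ≈ 3.2303e+12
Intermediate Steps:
g = 755450
s = 1/2841270 (s = 1/(-1*(-2923950) + 10335*(-24/3)) = 1/(2923950 + 10335*(-24*⅓)) = 1/(2923950 + 10335*(-8)) = 1/(2923950 - 82680) = 1/2841270 ≈ 3.5196e-7)
(1892385 - g)/s + 2465510/2624825 = (1892385 - 1*755450)/(1/2841270) + 2465510/2624825 = (1892385 - 755450)*2841270 + 2465510*(1/2624825) = 1136935*2841270 + 493102/524965 = 3230339307450 + 493102/524965 = 1695815074535982352/524965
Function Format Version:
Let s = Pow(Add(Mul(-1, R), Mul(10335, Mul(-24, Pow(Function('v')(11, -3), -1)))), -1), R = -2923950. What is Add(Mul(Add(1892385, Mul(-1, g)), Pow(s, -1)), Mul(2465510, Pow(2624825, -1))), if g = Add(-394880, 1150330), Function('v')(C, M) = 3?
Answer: Rational(1695815074535982352, 524965) ≈ 3.2303e+12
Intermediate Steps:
g = 755450
s = Rational(1, 2841270) (s = Pow(Add(Mul(-1, -2923950), Mul(10335, Mul(-24, Pow(3, -1)))), -1) = Pow(Add(2923950, Mul(10335, Mul(-24, Rational(1, 3)))), -1) = Pow(Add(2923950, Mul(10335, -8)), -1) = Pow(Add(2923950, -82680), -1) = Pow(2841270, -1) = Rational(1, 2841270) ≈ 3.5196e-7)
Add(Mul(Add(1892385, Mul(-1, g)), Pow(s, -1)), Mul(2465510, Pow(2624825, -1))) = Add(Mul(Add(1892385, Mul(-1, 755450)), Pow(Rational(1, 2841270), -1)), Mul(2465510, Pow(2624825, -1))) = Add(Mul(Add(1892385, -755450), 2841270), Mul(2465510, Rational(1, 2624825))) = Add(Mul(1136935, 2841270), Rational(493102, 524965)) = Add(3230339307450, Rational(493102, 524965)) = Rational(1695815074535982352, 524965)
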